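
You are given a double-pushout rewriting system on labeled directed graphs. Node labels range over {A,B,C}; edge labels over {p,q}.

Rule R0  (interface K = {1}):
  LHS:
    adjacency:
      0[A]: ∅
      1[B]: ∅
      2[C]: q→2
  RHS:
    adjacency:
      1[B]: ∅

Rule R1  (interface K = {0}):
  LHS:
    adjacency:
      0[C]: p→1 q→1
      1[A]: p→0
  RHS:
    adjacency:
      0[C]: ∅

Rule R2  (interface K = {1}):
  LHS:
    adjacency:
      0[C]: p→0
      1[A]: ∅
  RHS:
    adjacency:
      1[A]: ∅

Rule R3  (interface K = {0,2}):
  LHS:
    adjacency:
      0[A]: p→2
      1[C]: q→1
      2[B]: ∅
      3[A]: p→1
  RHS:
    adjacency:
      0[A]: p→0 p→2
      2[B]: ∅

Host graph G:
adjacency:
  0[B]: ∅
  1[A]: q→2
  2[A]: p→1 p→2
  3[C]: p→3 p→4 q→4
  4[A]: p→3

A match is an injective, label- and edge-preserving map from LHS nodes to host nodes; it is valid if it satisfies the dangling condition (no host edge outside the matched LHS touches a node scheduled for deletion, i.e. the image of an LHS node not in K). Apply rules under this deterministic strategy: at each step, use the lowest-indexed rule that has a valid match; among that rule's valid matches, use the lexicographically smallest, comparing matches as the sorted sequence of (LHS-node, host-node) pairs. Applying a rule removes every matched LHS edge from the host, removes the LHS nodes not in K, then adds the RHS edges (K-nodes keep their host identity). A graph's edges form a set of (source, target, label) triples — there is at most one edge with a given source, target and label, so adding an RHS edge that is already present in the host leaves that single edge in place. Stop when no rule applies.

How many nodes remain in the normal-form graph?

initial: |V|=5 |E|=7  E = 1-q->2 2-p->1 2-p->2 3-p->3 3-p->4 3-q->4 4-p->3
step 1: apply R1 at {0↦3, 1↦4}  → |V|=4 |E|=4  E = 1-q->2 2-p->1 2-p->2 3-p->3
step 2: apply R2 at {0↦3, 1↦1}  → |V|=3 |E|=3  E = 1-q->2 2-p->1 2-p->2
halt: no rule applies after step 2
NF nodes: {0:B, 1:A, 2:A}

Answer: 3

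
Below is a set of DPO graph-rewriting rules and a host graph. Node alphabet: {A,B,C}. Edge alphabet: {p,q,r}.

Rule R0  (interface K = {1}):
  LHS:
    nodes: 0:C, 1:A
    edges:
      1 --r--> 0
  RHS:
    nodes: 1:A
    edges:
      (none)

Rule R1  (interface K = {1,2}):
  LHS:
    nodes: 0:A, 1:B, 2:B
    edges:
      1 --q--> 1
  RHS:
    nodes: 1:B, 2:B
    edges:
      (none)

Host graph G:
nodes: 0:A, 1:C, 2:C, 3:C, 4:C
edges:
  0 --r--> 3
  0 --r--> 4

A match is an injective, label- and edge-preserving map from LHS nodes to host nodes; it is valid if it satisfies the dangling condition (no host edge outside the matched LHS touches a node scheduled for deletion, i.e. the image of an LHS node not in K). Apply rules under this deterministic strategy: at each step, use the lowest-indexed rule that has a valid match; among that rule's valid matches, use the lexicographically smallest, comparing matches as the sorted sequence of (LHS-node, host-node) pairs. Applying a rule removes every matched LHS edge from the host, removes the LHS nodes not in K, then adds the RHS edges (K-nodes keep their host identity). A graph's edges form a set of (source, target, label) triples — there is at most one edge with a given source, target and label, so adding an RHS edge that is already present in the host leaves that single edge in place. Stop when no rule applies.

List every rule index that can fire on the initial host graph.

R0: 2 valid matches — {0↦3, 1↦0}, {0↦4, 1↦0}
R1: no valid match — LHS pattern not found

Answer: [R0]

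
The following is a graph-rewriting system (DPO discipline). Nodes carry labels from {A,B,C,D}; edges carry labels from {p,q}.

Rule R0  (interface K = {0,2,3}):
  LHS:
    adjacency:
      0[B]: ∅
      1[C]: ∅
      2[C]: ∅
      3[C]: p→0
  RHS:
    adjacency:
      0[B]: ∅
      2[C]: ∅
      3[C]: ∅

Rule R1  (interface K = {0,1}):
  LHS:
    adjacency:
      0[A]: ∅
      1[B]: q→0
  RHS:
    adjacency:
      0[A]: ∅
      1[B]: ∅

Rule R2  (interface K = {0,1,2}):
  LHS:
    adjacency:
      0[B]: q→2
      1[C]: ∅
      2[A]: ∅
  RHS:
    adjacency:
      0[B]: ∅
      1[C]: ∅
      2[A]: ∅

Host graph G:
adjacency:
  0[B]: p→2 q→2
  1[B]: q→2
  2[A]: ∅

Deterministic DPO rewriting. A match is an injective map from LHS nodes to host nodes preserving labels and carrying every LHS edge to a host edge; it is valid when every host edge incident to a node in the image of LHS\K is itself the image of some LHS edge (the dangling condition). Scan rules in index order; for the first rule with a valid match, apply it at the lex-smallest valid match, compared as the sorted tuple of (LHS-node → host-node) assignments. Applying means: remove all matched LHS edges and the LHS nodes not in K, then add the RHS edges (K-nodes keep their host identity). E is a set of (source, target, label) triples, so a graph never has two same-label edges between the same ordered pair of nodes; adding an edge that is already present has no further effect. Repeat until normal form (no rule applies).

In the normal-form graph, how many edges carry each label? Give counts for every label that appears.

[0] host  ⇒  3 nodes, 3 edges  {0-p->2 0-q->2 1-q->2}
[1] R1 @ {0↦2, 1↦0}  ⇒  3 nodes, 2 edges  {0-p->2 1-q->2}
[2] R1 @ {0↦2, 1↦1}  ⇒  3 nodes, 1 edges  {0-p->2}
normal form: no rule applies after step 2
NF edges: [(0, 2, 'p')]

Answer: p:1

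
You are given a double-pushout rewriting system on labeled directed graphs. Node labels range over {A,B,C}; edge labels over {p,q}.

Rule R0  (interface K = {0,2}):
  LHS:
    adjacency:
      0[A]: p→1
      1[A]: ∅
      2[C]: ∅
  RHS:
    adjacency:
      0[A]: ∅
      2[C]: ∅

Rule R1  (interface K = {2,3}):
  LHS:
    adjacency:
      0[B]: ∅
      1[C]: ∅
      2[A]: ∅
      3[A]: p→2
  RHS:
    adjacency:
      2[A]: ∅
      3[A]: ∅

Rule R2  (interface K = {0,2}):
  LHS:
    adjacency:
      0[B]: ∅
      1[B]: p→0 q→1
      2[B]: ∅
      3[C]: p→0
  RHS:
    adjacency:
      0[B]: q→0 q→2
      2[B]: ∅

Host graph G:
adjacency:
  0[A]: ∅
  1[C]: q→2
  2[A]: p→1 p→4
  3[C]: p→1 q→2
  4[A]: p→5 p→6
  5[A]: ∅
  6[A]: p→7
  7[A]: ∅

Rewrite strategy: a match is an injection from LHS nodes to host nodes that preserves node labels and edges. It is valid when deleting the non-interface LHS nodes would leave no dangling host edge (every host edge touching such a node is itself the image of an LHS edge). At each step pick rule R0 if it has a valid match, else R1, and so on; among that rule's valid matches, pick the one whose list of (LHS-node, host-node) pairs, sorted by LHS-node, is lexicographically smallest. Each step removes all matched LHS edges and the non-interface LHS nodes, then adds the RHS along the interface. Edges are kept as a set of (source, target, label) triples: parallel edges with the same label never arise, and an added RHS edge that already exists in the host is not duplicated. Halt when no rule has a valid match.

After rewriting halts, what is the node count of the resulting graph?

[0] host  ⇒  8 nodes, 8 edges  {1-q->2 2-p->1 2-p->4 3-p->1 3-q->2 4-p->5 4-p->6 6-p->7}
[1] R0 @ {0↦4, 1↦5, 2↦1}  ⇒  7 nodes, 7 edges  {1-q->2 2-p->1 2-p->4 3-p->1 3-q->2 4-p->6 6-p->7}
[2] R0 @ {0↦6, 1↦7, 2↦1}  ⇒  6 nodes, 6 edges  {1-q->2 2-p->1 2-p->4 3-p->1 3-q->2 4-p->6}
[3] R0 @ {0↦4, 1↦6, 2↦1}  ⇒  5 nodes, 5 edges  {1-q->2 2-p->1 2-p->4 3-p->1 3-q->2}
[4] R0 @ {0↦2, 1↦4, 2↦1}  ⇒  4 nodes, 4 edges  {1-q->2 2-p->1 3-p->1 3-q->2}
normal form: no rule applies after step 4
NF nodes: {0:A, 1:C, 2:A, 3:C}

Answer: 4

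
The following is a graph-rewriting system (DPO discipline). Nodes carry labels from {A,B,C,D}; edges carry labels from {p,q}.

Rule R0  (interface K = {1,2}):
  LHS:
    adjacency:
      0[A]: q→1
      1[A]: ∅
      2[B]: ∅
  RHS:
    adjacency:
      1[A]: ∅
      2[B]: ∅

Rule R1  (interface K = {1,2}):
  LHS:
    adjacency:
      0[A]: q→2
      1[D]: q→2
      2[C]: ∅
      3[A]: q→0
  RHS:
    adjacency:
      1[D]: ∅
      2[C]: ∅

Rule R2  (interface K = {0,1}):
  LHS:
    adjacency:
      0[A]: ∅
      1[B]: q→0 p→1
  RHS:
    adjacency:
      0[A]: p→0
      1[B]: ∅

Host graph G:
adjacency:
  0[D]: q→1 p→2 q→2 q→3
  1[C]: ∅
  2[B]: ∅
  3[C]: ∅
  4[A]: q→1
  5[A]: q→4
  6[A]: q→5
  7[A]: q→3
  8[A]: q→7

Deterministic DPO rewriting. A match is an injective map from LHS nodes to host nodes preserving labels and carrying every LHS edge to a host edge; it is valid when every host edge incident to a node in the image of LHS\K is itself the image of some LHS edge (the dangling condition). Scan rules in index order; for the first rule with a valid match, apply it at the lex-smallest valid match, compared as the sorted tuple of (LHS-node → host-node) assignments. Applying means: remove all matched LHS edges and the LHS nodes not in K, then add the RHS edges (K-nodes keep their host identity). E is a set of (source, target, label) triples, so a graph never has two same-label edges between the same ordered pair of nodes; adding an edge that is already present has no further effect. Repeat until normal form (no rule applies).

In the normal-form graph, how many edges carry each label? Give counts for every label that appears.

Answer: p:1 q:5

Rewrite trace:
[0] host  ⇒  9 nodes, 9 edges  {0-q->1 0-p->2 0-q->2 0-q->3 4-q->1 5-q->4 6-q->5 7-q->3 8-q->7}
[1] R0 @ {0↦6, 1↦5, 2↦2}  ⇒  8 nodes, 8 edges  {0-q->1 0-p->2 0-q->2 0-q->3 4-q->1 5-q->4 7-q->3 8-q->7}
[2] R0 @ {0↦5, 1↦4, 2↦2}  ⇒  7 nodes, 7 edges  {0-q->1 0-p->2 0-q->2 0-q->3 4-q->1 7-q->3 8-q->7}
[3] R0 @ {0↦8, 1↦7, 2↦2}  ⇒  6 nodes, 6 edges  {0-q->1 0-p->2 0-q->2 0-q->3 4-q->1 7-q->3}
final graph: no rule applies after step 3
NF edges: [(0, 1, 'q'), (0, 2, 'p'), (0, 2, 'q'), (0, 3, 'q'), (4, 1, 'q'), (7, 3, 'q')]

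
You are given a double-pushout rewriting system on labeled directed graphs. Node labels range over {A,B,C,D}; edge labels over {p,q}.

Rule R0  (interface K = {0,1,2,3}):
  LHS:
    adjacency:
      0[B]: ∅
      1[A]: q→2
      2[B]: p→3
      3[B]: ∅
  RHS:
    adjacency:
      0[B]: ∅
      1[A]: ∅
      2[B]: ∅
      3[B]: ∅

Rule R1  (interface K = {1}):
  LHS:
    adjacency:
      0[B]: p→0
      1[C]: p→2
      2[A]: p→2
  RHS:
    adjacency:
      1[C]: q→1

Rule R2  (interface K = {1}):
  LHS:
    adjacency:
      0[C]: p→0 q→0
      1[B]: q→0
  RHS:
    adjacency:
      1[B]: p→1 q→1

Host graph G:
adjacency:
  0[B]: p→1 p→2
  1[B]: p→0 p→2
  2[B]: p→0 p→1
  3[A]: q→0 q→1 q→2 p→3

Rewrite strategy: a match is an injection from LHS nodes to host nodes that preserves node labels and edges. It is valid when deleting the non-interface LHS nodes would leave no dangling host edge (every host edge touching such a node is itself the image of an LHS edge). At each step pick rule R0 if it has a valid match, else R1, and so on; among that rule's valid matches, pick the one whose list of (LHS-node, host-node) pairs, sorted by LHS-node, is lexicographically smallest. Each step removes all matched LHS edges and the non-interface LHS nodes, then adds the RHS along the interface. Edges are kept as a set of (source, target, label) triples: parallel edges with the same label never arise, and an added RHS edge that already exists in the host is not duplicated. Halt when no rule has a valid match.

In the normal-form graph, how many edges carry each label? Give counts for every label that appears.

Answer: p:4

Rewrite trace:
[0] host  ⇒  4 nodes, 10 edges  {0-p->1 0-p->2 1-p->0 1-p->2 2-p->0 2-p->1 3-q->0 3-q->1 3-q->2 3-p->3}
[1] R0 @ {0↦0, 1↦3, 2↦1, 3↦2}  ⇒  4 nodes, 8 edges  {0-p->1 0-p->2 1-p->0 2-p->0 2-p->1 3-q->0 3-q->2 3-p->3}
[2] R0 @ {0↦0, 1↦3, 2↦2, 3↦1}  ⇒  4 nodes, 6 edges  {0-p->1 0-p->2 1-p->0 2-p->0 3-q->0 3-p->3}
[3] R0 @ {0↦1, 1↦3, 2↦0, 3↦2}  ⇒  4 nodes, 4 edges  {0-p->1 1-p->0 2-p->0 3-p->3}
halt: no rule applies after step 3
NF edges: [(0, 1, 'p'), (1, 0, 'p'), (2, 0, 'p'), (3, 3, 'p')]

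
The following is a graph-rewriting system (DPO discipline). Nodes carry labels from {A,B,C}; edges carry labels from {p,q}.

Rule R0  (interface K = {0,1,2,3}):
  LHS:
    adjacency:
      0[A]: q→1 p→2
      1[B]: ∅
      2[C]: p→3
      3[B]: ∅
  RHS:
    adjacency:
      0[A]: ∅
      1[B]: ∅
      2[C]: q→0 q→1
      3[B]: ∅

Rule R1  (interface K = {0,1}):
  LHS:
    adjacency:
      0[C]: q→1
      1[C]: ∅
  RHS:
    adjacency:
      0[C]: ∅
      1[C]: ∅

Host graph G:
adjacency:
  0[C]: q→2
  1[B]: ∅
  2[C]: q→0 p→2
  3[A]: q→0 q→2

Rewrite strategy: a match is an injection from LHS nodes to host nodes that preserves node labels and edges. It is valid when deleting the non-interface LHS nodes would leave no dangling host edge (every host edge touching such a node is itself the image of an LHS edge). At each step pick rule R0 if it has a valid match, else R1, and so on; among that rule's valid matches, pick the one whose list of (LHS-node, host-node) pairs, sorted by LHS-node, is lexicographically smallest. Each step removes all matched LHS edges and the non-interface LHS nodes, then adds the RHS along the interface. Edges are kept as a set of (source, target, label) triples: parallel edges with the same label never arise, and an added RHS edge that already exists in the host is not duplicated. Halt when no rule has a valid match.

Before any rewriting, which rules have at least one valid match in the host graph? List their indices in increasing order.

R0: no valid match — LHS pattern not found
R1: 2 valid matches — {0↦0, 1↦2}, {0↦2, 1↦0}

Answer: [R1]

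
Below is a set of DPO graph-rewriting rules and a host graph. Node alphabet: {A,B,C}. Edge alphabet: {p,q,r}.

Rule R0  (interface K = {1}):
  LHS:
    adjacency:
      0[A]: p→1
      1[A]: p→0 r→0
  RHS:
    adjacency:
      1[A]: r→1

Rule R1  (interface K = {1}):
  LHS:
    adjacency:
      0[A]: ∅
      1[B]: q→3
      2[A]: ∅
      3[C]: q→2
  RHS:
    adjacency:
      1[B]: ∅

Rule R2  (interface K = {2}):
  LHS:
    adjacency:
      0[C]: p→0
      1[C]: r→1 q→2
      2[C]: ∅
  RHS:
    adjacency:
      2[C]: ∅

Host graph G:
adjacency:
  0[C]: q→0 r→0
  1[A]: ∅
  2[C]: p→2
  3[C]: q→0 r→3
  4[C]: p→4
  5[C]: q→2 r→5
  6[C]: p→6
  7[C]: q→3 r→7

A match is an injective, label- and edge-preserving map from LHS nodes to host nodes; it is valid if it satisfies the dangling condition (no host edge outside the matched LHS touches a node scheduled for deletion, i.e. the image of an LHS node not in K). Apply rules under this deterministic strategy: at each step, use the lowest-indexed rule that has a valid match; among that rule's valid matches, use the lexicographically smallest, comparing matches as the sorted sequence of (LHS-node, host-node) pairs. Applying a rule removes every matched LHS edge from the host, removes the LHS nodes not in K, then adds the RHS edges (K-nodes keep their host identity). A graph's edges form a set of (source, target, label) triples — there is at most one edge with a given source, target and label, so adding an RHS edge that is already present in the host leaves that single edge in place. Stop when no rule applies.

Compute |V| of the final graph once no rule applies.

Answer: 2

Derivation:
start.  V:8 E:11  edges: 0-q->0 0-r->0 2-p->2 3-q->0 3-r->3 4-p->4 5-q->2 5-r->5 6-p->6 7-q->3 7-r->7
1. fire R2 via {0↦4, 1↦5, 2↦2}  →  V:6 E:8  edges: 0-q->0 0-r->0 2-p->2 3-q->0 3-r->3 6-p->6 7-q->3 7-r->7
2. fire R2 via {0↦2, 1↦7, 2↦3}  →  V:4 E:5  edges: 0-q->0 0-r->0 3-q->0 3-r->3 6-p->6
3. fire R2 via {0↦6, 1↦3, 2↦0}  →  V:2 E:2  edges: 0-q->0 0-r->0
halt: no rule applies after step 3
NF nodes: {0:C, 1:A}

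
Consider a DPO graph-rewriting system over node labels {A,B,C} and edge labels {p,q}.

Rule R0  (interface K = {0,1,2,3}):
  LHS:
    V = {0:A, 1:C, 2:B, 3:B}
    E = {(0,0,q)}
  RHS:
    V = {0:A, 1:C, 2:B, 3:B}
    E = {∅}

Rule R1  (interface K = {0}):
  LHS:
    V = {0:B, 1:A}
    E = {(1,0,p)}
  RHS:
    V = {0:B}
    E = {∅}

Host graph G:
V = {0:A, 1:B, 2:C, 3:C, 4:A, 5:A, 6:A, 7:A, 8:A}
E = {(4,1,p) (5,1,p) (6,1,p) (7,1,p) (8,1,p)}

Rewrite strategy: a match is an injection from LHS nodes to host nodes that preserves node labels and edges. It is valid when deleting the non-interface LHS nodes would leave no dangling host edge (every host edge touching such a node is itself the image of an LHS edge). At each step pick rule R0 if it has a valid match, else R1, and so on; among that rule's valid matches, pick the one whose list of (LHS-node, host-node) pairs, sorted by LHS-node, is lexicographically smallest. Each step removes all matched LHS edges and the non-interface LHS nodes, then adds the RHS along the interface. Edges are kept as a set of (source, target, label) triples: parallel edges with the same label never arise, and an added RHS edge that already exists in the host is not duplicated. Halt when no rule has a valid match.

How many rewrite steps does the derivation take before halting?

initial: |V|=9 |E|=5  E = 4-p->1 5-p->1 6-p->1 7-p->1 8-p->1
step 1: apply R1 at {0↦1, 1↦4}  → |V|=8 |E|=4  E = 5-p->1 6-p->1 7-p->1 8-p->1
step 2: apply R1 at {0↦1, 1↦5}  → |V|=7 |E|=3  E = 6-p->1 7-p->1 8-p->1
step 3: apply R1 at {0↦1, 1↦6}  → |V|=6 |E|=2  E = 7-p->1 8-p->1
step 4: apply R1 at {0↦1, 1↦7}  → |V|=5 |E|=1  E = 8-p->1
step 5: apply R1 at {0↦1, 1↦8}  → |V|=4 |E|=0  E = ∅
normal form: no rule applies after step 5

Answer: 5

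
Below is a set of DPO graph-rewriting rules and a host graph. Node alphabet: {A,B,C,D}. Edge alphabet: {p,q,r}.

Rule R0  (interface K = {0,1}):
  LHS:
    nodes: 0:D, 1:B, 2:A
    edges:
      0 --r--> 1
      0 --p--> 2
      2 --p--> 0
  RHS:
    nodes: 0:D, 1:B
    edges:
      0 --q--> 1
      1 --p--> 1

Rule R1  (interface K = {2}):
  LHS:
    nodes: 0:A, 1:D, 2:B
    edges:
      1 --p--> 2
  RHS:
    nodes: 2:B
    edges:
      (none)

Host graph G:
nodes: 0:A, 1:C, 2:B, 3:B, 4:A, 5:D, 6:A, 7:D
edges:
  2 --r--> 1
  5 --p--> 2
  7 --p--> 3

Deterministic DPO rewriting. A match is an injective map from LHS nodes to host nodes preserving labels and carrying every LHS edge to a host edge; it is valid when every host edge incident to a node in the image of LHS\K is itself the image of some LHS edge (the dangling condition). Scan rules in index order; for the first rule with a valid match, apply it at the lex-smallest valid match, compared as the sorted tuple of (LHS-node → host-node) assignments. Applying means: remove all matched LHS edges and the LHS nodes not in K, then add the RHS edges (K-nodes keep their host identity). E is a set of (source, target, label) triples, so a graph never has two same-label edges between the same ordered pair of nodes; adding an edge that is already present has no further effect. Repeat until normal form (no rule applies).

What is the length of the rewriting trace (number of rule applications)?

initial: |V|=8 |E|=3  E = 2-r->1 5-p->2 7-p->3
step 1: apply R1 at {0↦0, 1↦5, 2↦2}  → |V|=6 |E|=2  E = 2-r->1 7-p->3
step 2: apply R1 at {0↦4, 1↦7, 2↦3}  → |V|=4 |E|=1  E = 2-r->1
final graph: no rule applies after step 2

Answer: 2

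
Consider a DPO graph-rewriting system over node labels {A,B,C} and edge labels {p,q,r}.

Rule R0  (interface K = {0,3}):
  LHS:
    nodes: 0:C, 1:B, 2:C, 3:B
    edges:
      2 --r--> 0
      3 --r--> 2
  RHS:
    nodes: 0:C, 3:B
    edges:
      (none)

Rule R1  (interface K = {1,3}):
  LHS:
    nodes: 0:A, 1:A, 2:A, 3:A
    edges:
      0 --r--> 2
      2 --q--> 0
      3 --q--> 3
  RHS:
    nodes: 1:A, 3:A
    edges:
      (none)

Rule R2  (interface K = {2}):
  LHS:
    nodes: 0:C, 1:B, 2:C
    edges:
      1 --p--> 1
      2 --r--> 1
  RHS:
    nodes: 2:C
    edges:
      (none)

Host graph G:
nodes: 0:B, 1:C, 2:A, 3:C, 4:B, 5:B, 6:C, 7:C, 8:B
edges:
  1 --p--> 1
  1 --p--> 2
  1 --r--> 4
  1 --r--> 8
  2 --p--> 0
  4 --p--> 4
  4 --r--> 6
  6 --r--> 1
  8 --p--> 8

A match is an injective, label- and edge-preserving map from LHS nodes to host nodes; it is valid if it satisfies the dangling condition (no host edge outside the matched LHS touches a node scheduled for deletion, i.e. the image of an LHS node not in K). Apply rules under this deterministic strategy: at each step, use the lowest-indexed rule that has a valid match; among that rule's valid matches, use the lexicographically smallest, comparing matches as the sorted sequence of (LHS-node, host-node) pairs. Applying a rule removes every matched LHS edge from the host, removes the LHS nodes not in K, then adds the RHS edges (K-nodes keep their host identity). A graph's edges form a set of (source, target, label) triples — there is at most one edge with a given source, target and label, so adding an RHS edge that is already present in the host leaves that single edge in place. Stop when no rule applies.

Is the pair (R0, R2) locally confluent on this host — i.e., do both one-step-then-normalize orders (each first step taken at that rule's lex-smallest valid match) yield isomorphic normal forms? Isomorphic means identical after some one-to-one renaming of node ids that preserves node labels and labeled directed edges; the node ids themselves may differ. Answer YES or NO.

branch R0-first: apply at {0↦1, 1↦5, 2↦6, 3↦4} → |E|=7, then 2 more step(s) → NF |V|=3 |E|=3 V={0:B, 1:C, 2:A} E=1-p->1 1-p->2 2-p->0
branch R2-first: apply at {0↦3, 1↦8, 2↦1} → |E|=7, then 2 more step(s) → NF |V|=3 |E|=3 V={0:B, 1:C, 2:A} E=1-p->1 1-p->2 2-p->0
graphs isomorphic (equal up to label-preserving node renaming)

Answer: YES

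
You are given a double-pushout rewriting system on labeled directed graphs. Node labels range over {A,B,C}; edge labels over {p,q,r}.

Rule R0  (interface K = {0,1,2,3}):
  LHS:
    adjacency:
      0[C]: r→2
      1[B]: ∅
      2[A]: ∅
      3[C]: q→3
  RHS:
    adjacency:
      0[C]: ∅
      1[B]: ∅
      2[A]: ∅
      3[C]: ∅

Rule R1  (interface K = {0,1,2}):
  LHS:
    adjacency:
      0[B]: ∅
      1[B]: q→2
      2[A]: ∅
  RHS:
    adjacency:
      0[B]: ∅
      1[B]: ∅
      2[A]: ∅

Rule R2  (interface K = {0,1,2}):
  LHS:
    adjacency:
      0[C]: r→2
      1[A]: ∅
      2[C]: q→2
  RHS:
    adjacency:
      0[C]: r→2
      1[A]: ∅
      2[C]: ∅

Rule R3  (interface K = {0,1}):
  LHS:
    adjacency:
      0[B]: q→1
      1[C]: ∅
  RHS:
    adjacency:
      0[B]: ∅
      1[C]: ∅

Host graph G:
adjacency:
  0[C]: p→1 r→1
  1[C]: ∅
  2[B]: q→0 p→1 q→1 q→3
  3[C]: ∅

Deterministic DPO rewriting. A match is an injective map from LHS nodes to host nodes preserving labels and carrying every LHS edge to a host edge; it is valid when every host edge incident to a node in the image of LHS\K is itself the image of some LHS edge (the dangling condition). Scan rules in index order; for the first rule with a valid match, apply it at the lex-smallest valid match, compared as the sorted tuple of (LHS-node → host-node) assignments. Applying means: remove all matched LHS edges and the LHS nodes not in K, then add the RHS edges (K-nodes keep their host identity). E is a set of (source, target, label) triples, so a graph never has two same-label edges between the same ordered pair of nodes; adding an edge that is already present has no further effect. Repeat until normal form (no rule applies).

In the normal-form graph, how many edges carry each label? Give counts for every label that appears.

Answer: p:2 r:1

Derivation:
[0] host  ⇒  4 nodes, 6 edges  {0-p->1 0-r->1 2-q->0 2-p->1 2-q->1 2-q->3}
[1] R3 @ {0↦2, 1↦0}  ⇒  4 nodes, 5 edges  {0-p->1 0-r->1 2-p->1 2-q->1 2-q->3}
[2] R3 @ {0↦2, 1↦1}  ⇒  4 nodes, 4 edges  {0-p->1 0-r->1 2-p->1 2-q->3}
[3] R3 @ {0↦2, 1↦3}  ⇒  4 nodes, 3 edges  {0-p->1 0-r->1 2-p->1}
halt: no rule applies after step 3
NF edges: [(0, 1, 'p'), (0, 1, 'r'), (2, 1, 'p')]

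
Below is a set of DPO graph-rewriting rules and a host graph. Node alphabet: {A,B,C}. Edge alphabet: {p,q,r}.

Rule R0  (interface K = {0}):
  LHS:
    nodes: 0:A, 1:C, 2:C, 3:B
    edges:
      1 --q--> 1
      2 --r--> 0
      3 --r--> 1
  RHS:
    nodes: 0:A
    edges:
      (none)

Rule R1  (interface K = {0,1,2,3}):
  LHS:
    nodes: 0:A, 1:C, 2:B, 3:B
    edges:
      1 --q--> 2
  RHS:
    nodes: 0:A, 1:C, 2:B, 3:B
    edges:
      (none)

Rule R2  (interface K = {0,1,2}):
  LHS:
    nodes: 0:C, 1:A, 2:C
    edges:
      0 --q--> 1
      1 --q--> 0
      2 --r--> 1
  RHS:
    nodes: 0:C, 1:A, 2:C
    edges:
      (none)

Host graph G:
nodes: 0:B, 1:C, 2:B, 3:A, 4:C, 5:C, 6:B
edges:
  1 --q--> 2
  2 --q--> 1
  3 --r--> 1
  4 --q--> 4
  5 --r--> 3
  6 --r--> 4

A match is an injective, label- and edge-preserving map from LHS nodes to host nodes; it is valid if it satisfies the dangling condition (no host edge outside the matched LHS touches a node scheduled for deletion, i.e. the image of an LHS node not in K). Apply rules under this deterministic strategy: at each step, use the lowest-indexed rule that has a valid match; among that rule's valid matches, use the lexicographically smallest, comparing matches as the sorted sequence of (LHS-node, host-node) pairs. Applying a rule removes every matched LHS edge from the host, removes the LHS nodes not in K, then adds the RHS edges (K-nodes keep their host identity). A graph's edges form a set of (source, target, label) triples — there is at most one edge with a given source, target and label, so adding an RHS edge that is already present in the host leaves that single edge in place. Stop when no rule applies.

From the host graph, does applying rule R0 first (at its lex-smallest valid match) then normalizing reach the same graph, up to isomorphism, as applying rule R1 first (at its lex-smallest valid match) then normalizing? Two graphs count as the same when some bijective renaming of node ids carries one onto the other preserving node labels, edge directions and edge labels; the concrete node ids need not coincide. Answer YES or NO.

branch R0-first: apply at {0↦3, 1↦4, 2↦5, 3↦6} → |E|=3, then 1 more step(s) → NF |V|=4 |E|=2 V={0:B, 1:C, 2:B, 3:A} E=2-q->1 3-r->1
branch R1-first: apply at {0↦3, 1↦1, 2↦2, 3↦0} → |E|=5, then 1 more step(s) → NF |V|=4 |E|=2 V={0:B, 1:C, 2:B, 3:A} E=2-q->1 3-r->1
graphs isomorphic (equal up to label-preserving node renaming)

Answer: YES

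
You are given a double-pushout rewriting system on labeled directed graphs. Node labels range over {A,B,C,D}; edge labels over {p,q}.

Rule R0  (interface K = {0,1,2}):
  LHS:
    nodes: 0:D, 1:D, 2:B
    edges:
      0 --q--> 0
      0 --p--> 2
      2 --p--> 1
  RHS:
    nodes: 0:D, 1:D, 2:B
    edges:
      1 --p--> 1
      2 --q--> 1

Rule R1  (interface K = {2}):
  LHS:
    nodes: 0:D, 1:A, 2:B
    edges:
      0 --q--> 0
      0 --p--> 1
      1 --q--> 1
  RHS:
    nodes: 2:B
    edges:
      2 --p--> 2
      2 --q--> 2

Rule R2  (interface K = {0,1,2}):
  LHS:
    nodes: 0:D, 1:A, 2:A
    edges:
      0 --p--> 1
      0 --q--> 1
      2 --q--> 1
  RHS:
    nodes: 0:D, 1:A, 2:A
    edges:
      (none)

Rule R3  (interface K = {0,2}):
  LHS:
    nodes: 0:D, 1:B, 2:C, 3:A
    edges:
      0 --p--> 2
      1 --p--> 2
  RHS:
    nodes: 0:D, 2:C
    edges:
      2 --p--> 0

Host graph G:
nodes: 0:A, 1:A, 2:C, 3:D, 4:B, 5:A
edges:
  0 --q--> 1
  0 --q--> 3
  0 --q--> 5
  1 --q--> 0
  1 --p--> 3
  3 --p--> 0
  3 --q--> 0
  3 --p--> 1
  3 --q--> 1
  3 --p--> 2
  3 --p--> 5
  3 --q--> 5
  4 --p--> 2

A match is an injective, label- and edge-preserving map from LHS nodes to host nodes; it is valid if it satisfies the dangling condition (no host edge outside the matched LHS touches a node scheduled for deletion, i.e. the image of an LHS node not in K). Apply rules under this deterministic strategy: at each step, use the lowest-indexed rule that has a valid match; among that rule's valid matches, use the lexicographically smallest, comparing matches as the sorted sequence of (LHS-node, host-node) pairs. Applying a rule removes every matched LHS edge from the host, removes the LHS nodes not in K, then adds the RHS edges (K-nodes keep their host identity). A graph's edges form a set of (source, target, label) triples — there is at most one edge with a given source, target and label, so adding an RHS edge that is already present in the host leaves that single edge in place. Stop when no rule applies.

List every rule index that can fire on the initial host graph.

Answer: [R2]

Rewrite trace:
R0: no valid match — LHS pattern not found
R1: no valid match — LHS pattern not found
R2: 3 valid matches — {0↦3, 1↦0, 2↦1}, {0↦3, 1↦1, 2↦0}, {0↦3, 1↦5, 2↦0}
R3: no valid match — 3 raw matches, all fail dangling condition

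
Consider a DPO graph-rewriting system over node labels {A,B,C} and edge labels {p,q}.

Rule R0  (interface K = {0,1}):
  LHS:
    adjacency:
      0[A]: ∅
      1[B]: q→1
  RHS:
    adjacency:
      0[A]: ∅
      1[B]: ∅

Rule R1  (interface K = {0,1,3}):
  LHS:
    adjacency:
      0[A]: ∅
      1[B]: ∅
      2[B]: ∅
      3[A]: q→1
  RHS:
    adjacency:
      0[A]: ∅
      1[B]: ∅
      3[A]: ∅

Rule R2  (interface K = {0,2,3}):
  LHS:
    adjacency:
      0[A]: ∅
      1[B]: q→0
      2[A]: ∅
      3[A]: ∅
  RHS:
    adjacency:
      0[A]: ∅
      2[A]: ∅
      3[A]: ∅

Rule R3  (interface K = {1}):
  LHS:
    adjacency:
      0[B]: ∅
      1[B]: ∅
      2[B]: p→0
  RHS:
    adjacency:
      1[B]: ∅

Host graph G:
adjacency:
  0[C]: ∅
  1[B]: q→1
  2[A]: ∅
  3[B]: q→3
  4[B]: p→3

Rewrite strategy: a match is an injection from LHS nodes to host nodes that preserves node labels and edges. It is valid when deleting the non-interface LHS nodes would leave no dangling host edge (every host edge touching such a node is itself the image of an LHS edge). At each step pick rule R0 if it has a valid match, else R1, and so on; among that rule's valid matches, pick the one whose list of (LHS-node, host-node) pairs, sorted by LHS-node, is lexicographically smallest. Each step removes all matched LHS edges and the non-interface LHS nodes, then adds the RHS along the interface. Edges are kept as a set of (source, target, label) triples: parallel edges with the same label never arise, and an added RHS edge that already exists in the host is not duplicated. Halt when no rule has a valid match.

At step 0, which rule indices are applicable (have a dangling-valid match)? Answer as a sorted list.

Answer: [R0]

Steps:
R0: 2 valid matches — {0↦2, 1↦1}, {0↦2, 1↦3}
R1: no valid match — LHS pattern not found
R2: no valid match — LHS pattern not found
R3: no valid match — 1 raw match, all fail dangling condition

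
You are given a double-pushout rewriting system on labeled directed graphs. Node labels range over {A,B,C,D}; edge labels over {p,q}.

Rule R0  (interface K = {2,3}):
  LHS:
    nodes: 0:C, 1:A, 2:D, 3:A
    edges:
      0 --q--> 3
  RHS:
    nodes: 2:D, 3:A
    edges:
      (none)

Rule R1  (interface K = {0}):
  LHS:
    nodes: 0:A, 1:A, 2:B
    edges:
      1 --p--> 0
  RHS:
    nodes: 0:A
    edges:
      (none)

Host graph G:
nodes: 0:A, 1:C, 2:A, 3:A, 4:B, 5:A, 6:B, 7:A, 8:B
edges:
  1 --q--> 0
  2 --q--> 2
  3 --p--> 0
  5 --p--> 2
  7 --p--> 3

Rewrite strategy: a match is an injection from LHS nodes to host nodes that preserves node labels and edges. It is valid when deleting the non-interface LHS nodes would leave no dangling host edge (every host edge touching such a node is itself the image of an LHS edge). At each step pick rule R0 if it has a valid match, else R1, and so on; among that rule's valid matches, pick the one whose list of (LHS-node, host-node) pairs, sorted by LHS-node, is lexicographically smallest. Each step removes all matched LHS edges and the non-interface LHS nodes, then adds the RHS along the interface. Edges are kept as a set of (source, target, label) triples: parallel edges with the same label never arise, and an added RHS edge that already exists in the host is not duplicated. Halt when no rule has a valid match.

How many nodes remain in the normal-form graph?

Answer: 3

Steps:
initial: |V|=9 |E|=5  E = 1-q->0 2-q->2 3-p->0 5-p->2 7-p->3
step 1: apply R1 at {0↦2, 1↦5, 2↦4}  → |V|=7 |E|=4  E = 1-q->0 2-q->2 3-p->0 7-p->3
step 2: apply R1 at {0↦3, 1↦7, 2↦6}  → |V|=5 |E|=3  E = 1-q->0 2-q->2 3-p->0
step 3: apply R1 at {0↦0, 1↦3, 2↦8}  → |V|=3 |E|=2  E = 1-q->0 2-q->2
normal form: no rule applies after step 3
NF nodes: {0:A, 1:C, 2:A}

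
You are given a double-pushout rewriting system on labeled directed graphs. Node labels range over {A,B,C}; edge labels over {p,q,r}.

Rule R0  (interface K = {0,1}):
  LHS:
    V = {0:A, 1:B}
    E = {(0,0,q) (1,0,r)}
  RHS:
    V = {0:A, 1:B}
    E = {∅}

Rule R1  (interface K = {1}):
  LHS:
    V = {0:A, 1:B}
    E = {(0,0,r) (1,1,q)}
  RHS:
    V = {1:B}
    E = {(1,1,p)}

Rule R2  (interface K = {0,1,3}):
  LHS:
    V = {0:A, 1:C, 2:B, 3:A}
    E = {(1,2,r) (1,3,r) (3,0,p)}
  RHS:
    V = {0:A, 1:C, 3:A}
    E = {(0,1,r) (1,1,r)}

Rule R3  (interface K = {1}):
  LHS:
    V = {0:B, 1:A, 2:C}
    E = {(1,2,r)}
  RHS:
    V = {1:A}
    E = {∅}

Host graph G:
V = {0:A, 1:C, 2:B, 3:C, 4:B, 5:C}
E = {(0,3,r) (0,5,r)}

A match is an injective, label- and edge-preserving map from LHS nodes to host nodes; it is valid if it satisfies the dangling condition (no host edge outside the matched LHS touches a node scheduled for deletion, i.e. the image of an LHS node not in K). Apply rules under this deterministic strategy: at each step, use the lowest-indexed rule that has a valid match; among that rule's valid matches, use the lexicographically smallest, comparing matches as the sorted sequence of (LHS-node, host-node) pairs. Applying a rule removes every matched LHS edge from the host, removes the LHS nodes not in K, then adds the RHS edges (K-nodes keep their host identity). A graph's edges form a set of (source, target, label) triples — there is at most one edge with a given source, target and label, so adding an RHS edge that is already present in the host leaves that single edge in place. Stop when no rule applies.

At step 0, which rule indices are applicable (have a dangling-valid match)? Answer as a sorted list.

Answer: [R3]

Steps:
R0: no valid match — LHS pattern not found
R1: no valid match — LHS pattern not found
R2: no valid match — LHS pattern not found
R3: 4 valid matches — {0↦2, 1↦0, 2↦3}, {0↦2, 1↦0, 2↦5}, {0↦4, 1↦0, 2↦3} (+1 more)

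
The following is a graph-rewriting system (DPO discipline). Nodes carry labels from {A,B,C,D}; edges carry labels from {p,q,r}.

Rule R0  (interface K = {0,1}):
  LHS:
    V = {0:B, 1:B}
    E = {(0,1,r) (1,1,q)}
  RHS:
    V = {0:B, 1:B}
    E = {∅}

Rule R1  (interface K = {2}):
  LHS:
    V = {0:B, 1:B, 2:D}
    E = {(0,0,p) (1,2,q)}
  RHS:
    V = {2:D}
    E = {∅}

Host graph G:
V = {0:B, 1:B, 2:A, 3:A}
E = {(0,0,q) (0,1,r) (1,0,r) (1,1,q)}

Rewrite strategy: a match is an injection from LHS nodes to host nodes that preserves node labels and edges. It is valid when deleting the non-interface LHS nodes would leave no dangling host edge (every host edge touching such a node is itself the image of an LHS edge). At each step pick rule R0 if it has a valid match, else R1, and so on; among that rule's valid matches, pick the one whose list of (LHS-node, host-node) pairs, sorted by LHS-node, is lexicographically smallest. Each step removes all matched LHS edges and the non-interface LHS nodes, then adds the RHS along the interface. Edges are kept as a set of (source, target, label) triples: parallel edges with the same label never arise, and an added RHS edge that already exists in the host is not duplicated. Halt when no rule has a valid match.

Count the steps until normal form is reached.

Answer: 2

Rewrite trace:
start.  V:4 E:4  edges: 0-q->0 0-r->1 1-r->0 1-q->1
1. fire R0 via {0↦0, 1↦1}  →  V:4 E:2  edges: 0-q->0 1-r->0
2. fire R0 via {0↦1, 1↦0}  →  V:4 E:0  edges: ∅
final graph: no rule applies after step 2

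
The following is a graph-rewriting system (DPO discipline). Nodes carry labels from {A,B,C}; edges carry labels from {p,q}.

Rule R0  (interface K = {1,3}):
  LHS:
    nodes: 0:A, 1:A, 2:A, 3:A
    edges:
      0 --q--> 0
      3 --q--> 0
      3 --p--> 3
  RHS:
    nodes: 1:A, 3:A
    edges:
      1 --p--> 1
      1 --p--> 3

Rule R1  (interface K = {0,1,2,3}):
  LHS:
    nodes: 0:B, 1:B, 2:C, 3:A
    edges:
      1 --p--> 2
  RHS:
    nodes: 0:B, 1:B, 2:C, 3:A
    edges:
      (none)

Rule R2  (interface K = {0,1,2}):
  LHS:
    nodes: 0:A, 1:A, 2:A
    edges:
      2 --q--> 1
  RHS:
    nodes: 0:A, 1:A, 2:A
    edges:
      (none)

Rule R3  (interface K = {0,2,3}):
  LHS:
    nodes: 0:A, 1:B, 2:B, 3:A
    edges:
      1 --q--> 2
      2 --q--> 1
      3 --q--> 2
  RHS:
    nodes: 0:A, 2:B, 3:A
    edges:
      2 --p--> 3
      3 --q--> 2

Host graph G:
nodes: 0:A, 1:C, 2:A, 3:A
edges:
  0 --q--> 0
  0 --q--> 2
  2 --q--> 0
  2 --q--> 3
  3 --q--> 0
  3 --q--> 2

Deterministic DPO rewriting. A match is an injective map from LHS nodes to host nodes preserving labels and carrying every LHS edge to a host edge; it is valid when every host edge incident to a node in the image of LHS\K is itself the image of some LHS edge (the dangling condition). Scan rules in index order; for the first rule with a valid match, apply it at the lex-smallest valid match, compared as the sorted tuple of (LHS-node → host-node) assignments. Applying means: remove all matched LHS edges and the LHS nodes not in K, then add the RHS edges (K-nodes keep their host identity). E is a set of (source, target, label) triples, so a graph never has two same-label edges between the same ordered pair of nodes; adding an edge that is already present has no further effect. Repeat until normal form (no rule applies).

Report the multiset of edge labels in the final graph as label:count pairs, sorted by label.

Answer: q:1

Steps:
[0] host  ⇒  4 nodes, 6 edges  {0-q->0 0-q->2 2-q->0 2-q->3 3-q->0 3-q->2}
[1] R2 @ {0↦0, 1↦2, 2↦3}  ⇒  4 nodes, 5 edges  {0-q->0 0-q->2 2-q->0 2-q->3 3-q->0}
[2] R2 @ {0↦0, 1↦3, 2↦2}  ⇒  4 nodes, 4 edges  {0-q->0 0-q->2 2-q->0 3-q->0}
[3] R2 @ {0↦2, 1↦0, 2↦3}  ⇒  4 nodes, 3 edges  {0-q->0 0-q->2 2-q->0}
[4] R2 @ {0↦3, 1↦0, 2↦2}  ⇒  4 nodes, 2 edges  {0-q->0 0-q->2}
[5] R2 @ {0↦3, 1↦2, 2↦0}  ⇒  4 nodes, 1 edges  {0-q->0}
normal form: no rule applies after step 5
NF edges: [(0, 0, 'q')]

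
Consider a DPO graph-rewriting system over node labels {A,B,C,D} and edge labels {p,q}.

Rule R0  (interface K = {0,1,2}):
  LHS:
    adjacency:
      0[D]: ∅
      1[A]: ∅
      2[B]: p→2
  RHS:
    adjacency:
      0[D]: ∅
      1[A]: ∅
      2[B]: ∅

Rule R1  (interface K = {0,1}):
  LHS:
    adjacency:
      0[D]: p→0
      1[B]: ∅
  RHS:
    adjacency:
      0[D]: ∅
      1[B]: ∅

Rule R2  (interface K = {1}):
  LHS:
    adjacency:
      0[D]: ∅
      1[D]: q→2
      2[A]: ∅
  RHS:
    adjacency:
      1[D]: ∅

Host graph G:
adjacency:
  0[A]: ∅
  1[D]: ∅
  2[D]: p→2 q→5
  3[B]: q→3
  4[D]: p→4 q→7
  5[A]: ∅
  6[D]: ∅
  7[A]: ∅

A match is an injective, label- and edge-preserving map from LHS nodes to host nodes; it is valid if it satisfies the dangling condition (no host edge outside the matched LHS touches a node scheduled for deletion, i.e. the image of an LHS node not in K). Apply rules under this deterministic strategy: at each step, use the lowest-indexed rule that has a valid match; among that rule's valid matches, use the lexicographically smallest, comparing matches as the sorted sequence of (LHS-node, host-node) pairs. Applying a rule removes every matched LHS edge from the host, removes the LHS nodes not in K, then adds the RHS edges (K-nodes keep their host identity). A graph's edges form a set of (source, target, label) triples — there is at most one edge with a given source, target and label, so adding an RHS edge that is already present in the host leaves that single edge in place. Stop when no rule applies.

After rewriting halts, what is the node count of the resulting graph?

[0] host  ⇒  8 nodes, 5 edges  {2-p->2 2-q->5 3-q->3 4-p->4 4-q->7}
[1] R1 @ {0↦2, 1↦3}  ⇒  8 nodes, 4 edges  {2-q->5 3-q->3 4-p->4 4-q->7}
[2] R1 @ {0↦4, 1↦3}  ⇒  8 nodes, 3 edges  {2-q->5 3-q->3 4-q->7}
[3] R2 @ {0↦1, 1↦2, 2↦5}  ⇒  6 nodes, 2 edges  {3-q->3 4-q->7}
[4] R2 @ {0↦2, 1↦4, 2↦7}  ⇒  4 nodes, 1 edges  {3-q->3}
halt: no rule applies after step 4
NF nodes: {0:A, 3:B, 4:D, 6:D}

Answer: 4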